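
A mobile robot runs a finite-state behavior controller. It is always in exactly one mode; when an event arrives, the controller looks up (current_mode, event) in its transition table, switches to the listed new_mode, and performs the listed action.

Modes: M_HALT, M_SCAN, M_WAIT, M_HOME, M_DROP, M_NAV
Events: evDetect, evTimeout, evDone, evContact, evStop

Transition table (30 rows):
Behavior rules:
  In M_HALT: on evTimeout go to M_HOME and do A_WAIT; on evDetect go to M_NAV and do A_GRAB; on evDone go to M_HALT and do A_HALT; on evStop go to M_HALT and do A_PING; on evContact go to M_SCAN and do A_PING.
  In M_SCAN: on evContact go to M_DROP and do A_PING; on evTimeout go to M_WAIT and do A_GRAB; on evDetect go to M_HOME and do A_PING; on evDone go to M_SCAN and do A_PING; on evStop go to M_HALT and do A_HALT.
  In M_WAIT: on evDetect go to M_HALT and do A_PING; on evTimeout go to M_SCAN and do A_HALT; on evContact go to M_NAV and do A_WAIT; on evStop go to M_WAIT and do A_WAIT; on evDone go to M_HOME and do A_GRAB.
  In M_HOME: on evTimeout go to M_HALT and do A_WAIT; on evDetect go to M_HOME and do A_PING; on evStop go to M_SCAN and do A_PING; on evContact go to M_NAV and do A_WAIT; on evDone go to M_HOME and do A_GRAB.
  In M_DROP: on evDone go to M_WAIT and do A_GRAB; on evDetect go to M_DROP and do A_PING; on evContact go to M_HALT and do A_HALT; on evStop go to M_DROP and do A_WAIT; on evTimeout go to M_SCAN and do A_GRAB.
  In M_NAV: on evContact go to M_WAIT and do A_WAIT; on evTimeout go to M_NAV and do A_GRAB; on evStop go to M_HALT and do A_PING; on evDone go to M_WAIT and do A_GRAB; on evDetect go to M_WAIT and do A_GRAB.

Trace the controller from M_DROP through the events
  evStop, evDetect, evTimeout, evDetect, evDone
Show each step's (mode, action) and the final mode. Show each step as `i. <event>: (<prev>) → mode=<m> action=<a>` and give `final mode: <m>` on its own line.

1. evStop: (M_DROP) → mode=M_DROP action=A_WAIT
2. evDetect: (M_DROP) → mode=M_DROP action=A_PING
3. evTimeout: (M_DROP) → mode=M_SCAN action=A_GRAB
4. evDetect: (M_SCAN) → mode=M_HOME action=A_PING
5. evDone: (M_HOME) → mode=M_HOME action=A_GRAB

final mode: M_HOME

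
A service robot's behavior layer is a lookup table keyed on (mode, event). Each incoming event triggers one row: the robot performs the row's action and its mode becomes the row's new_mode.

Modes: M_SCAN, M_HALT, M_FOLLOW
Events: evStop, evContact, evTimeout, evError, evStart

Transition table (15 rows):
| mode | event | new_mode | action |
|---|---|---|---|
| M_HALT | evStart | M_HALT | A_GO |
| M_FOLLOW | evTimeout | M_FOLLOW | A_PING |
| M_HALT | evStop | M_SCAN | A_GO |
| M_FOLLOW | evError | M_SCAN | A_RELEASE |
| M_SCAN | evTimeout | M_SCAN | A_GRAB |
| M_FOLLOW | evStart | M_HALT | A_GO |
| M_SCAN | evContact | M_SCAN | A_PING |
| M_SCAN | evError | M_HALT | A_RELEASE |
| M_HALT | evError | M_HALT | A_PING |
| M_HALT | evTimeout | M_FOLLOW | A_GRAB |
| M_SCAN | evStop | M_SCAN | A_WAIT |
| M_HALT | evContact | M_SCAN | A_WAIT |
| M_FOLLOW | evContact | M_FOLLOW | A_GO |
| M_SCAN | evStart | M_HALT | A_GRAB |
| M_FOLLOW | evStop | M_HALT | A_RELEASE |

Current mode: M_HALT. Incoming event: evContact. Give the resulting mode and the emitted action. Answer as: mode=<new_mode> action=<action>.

current mode = M_HALT; filter table to that mode:
  (M_HALT, evStart) → (M_HALT, A_GO)
  (M_HALT, evStop) → (M_SCAN, A_GO)
  (M_HALT, evError) → (M_HALT, A_PING)
  (M_HALT, evTimeout) → (M_FOLLOW, A_GRAB)
  (M_HALT, evContact) → (M_SCAN, A_WAIT)  ← event matches
event = evContact selects (M_SCAN, A_WAIT)

mode=M_SCAN action=A_WAIT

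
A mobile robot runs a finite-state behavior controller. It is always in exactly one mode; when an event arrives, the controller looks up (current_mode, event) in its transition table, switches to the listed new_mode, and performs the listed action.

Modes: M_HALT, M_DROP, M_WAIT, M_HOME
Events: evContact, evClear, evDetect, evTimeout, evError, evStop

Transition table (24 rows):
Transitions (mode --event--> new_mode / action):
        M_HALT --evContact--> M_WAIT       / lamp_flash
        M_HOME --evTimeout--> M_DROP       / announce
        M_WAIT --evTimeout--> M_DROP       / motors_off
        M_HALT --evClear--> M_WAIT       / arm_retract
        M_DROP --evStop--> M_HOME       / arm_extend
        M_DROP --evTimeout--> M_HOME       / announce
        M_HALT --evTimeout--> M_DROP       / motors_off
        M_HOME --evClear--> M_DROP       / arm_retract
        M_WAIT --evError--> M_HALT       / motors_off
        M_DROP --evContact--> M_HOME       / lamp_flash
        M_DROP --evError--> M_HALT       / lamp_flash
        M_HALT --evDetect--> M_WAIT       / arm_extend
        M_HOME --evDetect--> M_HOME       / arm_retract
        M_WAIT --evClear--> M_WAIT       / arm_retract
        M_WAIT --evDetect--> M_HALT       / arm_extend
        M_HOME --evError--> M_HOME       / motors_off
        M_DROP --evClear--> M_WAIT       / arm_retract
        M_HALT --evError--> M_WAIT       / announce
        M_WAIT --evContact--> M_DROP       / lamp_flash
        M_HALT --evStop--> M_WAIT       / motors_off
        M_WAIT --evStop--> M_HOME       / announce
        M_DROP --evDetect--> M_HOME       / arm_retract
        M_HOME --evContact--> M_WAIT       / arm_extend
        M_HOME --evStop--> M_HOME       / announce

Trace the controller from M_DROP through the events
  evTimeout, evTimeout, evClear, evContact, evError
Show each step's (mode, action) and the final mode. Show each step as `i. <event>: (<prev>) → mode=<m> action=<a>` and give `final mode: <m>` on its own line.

1. evTimeout: (M_DROP) → mode=M_HOME action=announce
2. evTimeout: (M_HOME) → mode=M_DROP action=announce
3. evClear: (M_DROP) → mode=M_WAIT action=arm_retract
4. evContact: (M_WAIT) → mode=M_DROP action=lamp_flash
5. evError: (M_DROP) → mode=M_HALT action=lamp_flash

final mode: M_HALT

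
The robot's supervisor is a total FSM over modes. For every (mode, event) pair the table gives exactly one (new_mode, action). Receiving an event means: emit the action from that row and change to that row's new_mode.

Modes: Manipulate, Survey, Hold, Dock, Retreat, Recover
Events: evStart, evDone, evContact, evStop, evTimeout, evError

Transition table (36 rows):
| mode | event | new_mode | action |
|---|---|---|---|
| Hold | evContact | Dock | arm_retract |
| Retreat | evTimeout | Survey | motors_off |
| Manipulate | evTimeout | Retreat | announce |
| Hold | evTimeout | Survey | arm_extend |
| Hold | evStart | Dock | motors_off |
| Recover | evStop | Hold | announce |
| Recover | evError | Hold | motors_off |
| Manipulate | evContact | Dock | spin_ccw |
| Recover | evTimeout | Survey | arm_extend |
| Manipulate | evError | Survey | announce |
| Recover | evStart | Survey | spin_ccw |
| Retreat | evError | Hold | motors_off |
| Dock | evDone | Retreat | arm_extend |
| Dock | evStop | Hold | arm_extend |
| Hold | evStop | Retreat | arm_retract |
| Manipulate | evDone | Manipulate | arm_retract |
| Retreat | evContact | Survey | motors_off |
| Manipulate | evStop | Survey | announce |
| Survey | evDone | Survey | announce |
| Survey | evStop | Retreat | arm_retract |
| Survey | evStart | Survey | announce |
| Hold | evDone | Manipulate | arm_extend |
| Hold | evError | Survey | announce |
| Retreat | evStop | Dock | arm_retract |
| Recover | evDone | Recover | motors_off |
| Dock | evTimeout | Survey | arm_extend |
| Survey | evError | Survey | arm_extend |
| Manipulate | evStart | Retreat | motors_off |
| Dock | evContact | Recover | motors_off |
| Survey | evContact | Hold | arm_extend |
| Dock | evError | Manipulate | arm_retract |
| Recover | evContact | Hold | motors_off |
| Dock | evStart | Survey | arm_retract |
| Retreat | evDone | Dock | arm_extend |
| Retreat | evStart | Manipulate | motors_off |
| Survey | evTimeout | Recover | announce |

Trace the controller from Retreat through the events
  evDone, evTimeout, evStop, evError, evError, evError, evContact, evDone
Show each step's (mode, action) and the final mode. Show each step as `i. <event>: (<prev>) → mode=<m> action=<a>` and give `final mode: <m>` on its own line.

final mode: Manipulate

1. evDone: (Retreat) → mode=Dock action=arm_extend
2. evTimeout: (Dock) → mode=Survey action=arm_extend
3. evStop: (Survey) → mode=Retreat action=arm_retract
4. evError: (Retreat) → mode=Hold action=motors_off
5. evError: (Hold) → mode=Survey action=announce
6. evError: (Survey) → mode=Survey action=arm_extend
7. evContact: (Survey) → mode=Hold action=arm_extend
8. evDone: (Hold) → mode=Manipulate action=arm_extend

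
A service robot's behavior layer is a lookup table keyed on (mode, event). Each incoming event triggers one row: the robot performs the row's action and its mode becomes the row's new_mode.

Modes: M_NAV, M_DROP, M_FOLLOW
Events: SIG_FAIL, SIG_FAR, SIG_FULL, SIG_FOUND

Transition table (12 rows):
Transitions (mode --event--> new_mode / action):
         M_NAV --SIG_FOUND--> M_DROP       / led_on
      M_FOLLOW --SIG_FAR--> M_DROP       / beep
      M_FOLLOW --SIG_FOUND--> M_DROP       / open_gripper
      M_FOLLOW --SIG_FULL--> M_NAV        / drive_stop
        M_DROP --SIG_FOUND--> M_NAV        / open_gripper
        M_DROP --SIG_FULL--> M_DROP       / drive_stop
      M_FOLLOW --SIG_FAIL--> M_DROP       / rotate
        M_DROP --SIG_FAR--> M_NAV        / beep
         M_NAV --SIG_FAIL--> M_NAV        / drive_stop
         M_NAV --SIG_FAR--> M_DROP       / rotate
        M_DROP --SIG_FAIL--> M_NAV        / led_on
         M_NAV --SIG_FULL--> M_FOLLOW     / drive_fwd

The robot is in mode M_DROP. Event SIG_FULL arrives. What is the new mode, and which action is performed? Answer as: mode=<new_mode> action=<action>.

current mode = M_DROP; filter table to that mode:
  (M_DROP, SIG_FOUND) → (M_NAV, open_gripper)
  (M_DROP, SIG_FULL) → (M_DROP, drive_stop)  ← event matches
  (M_DROP, SIG_FAR) → (M_NAV, beep)
  (M_DROP, SIG_FAIL) → (M_NAV, led_on)
event = SIG_FULL selects (M_DROP, drive_stop)

mode=M_DROP action=drive_stop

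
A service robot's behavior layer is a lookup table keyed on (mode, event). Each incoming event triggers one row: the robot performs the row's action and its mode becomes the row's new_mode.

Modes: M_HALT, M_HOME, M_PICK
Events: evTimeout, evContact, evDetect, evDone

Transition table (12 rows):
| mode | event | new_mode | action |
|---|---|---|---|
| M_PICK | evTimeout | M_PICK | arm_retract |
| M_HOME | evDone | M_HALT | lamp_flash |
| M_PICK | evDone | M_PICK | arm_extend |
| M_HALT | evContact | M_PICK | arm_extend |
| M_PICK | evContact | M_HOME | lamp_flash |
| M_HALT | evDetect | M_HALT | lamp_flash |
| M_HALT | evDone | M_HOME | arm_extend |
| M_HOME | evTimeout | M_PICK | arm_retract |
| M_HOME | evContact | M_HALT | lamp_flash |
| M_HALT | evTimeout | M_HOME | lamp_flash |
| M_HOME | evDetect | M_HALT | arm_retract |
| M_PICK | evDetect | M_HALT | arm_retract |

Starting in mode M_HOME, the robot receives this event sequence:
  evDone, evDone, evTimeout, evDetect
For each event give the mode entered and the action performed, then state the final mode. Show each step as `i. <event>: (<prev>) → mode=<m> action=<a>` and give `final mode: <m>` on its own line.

final mode: M_HALT

1. evDone: (M_HOME) → mode=M_HALT action=lamp_flash
2. evDone: (M_HALT) → mode=M_HOME action=arm_extend
3. evTimeout: (M_HOME) → mode=M_PICK action=arm_retract
4. evDetect: (M_PICK) → mode=M_HALT action=arm_retract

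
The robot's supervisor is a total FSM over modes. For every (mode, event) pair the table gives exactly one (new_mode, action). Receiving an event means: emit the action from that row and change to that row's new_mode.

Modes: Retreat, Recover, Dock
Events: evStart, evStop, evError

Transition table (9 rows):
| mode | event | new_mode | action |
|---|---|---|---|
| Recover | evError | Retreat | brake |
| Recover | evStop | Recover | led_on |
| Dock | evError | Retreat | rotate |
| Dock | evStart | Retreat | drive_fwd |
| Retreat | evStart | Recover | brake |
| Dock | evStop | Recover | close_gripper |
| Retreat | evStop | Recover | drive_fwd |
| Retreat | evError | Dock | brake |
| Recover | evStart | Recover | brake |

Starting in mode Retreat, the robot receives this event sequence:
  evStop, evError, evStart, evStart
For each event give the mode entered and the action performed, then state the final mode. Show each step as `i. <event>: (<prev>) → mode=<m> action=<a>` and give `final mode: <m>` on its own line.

1. evStop: (Retreat) → mode=Recover action=drive_fwd
2. evError: (Recover) → mode=Retreat action=brake
3. evStart: (Retreat) → mode=Recover action=brake
4. evStart: (Recover) → mode=Recover action=brake

final mode: Recover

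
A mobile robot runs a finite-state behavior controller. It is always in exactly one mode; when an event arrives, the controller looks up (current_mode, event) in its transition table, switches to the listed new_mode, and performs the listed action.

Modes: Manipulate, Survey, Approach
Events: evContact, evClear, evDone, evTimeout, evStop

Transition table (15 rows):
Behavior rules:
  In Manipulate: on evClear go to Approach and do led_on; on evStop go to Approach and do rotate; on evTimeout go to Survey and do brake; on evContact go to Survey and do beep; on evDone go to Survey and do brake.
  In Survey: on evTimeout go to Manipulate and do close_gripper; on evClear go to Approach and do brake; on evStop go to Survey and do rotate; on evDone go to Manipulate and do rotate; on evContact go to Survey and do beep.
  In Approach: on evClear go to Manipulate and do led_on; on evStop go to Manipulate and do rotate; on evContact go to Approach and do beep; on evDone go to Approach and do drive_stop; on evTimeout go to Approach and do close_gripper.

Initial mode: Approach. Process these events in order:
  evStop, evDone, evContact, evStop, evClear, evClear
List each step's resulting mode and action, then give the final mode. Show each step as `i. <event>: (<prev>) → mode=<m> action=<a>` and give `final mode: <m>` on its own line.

final mode: Manipulate

1. evStop: (Approach) → mode=Manipulate action=rotate
2. evDone: (Manipulate) → mode=Survey action=brake
3. evContact: (Survey) → mode=Survey action=beep
4. evStop: (Survey) → mode=Survey action=rotate
5. evClear: (Survey) → mode=Approach action=brake
6. evClear: (Approach) → mode=Manipulate action=led_on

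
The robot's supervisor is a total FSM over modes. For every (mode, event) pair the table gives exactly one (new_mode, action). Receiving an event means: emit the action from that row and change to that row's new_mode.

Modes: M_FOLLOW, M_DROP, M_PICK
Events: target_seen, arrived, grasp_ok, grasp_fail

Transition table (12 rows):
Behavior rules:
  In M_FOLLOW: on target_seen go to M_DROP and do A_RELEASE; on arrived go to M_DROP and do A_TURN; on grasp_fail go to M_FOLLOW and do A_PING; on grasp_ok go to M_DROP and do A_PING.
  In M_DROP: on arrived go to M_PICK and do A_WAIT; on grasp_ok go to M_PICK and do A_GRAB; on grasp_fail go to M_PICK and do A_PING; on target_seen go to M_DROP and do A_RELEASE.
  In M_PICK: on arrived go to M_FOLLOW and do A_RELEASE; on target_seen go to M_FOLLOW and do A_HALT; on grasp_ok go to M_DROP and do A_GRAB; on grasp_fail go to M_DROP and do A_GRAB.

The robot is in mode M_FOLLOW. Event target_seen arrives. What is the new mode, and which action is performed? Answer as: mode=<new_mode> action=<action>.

mode=M_DROP action=A_RELEASE

current mode = M_FOLLOW; filter table to that mode:
  (M_FOLLOW, target_seen) → (M_DROP, A_RELEASE)  ← event matches
  (M_FOLLOW, arrived) → (M_DROP, A_TURN)
  (M_FOLLOW, grasp_fail) → (M_FOLLOW, A_PING)
  (M_FOLLOW, grasp_ok) → (M_DROP, A_PING)
event = target_seen selects (M_DROP, A_RELEASE)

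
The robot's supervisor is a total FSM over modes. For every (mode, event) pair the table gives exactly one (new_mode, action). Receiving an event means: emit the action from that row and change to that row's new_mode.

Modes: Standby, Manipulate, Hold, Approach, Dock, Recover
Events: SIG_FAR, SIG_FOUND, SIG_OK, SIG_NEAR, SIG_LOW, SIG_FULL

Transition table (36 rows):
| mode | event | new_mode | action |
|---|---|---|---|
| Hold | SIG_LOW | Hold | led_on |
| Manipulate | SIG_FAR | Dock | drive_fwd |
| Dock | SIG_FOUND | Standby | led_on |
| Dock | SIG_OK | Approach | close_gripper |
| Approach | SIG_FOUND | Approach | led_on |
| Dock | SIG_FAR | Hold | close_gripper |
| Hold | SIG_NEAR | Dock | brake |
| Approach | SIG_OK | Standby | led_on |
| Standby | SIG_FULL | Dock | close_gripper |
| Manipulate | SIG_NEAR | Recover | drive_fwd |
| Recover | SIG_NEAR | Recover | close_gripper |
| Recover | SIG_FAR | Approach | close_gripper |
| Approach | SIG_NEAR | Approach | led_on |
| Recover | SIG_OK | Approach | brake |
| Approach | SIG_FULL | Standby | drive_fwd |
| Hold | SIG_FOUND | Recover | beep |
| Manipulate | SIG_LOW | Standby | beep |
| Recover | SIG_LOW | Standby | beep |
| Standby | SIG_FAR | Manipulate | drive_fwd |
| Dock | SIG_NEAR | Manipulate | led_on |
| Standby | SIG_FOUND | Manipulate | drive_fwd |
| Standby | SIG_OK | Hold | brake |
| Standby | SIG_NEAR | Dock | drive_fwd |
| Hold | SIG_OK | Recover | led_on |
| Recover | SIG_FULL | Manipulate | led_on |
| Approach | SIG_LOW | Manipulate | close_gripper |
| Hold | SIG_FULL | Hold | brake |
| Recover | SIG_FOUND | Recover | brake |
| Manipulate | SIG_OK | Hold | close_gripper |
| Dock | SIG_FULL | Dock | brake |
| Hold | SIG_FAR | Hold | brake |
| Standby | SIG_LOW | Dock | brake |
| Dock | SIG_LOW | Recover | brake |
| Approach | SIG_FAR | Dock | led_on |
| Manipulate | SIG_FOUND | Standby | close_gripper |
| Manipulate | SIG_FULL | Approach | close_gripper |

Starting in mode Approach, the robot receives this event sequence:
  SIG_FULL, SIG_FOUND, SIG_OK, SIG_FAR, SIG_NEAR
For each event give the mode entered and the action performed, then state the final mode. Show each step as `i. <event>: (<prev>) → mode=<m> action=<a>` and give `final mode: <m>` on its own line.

final mode: Dock

1. SIG_FULL: (Approach) → mode=Standby action=drive_fwd
2. SIG_FOUND: (Standby) → mode=Manipulate action=drive_fwd
3. SIG_OK: (Manipulate) → mode=Hold action=close_gripper
4. SIG_FAR: (Hold) → mode=Hold action=brake
5. SIG_NEAR: (Hold) → mode=Dock action=brake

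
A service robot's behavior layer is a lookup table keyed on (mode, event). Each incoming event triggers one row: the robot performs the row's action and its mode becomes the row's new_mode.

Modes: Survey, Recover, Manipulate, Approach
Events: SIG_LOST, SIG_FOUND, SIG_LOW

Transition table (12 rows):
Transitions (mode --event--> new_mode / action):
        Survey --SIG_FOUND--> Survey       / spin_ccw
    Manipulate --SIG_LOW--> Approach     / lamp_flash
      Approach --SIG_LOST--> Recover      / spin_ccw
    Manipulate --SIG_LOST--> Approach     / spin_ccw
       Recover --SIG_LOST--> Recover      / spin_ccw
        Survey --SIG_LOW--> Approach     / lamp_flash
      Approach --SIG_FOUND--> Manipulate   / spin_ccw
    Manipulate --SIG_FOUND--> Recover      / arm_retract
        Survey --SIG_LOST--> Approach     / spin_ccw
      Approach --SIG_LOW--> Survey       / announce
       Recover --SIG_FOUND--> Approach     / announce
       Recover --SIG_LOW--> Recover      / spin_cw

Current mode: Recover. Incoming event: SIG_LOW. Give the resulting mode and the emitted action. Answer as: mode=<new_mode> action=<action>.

current mode = Recover; filter table to that mode:
  (Recover, SIG_LOST) → (Recover, spin_ccw)
  (Recover, SIG_FOUND) → (Approach, announce)
  (Recover, SIG_LOW) → (Recover, spin_cw)  ← event matches
event = SIG_LOW selects (Recover, spin_cw)

mode=Recover action=spin_cw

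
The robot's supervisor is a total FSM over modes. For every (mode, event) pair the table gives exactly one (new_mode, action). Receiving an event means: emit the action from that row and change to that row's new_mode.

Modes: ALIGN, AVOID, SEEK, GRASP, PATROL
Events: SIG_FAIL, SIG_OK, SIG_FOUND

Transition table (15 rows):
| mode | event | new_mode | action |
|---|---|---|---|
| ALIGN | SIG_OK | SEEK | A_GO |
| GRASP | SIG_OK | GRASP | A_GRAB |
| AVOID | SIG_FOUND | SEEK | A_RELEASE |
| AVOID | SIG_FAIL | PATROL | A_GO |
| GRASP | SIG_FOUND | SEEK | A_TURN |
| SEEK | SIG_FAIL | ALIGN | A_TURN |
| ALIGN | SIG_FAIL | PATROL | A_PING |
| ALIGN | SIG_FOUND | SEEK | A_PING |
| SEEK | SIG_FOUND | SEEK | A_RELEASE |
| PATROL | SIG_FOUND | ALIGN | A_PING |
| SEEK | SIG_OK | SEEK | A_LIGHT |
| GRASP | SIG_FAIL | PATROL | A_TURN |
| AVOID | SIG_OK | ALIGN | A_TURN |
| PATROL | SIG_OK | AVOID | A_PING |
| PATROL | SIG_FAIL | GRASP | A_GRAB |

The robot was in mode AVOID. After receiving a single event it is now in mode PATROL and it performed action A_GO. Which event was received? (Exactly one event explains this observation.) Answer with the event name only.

SIG_FAIL

try SIG_FAIL: (AVOID, SIG_FAIL) → (PATROL, A_GO)  ← matches
try SIG_OK: (AVOID, SIG_OK) → (ALIGN, A_TURN)
try SIG_FOUND: (AVOID, SIG_FOUND) → (SEEK, A_RELEASE)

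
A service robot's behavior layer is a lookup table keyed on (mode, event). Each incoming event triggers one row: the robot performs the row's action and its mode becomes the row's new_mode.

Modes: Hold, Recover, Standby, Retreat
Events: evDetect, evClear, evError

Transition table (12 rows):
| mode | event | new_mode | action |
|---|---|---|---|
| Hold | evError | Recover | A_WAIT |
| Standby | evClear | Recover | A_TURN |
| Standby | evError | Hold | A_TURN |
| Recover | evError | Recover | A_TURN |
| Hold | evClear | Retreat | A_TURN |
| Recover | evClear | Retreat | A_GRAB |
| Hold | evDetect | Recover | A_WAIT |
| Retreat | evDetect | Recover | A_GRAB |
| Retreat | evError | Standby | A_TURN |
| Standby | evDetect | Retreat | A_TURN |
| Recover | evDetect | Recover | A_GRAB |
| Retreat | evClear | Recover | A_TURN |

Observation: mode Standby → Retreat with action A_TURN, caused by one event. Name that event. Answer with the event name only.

try evDetect: (Standby, evDetect) → (Retreat, A_TURN)  ← matches
try evClear: (Standby, evClear) → (Recover, A_TURN)
try evError: (Standby, evError) → (Hold, A_TURN)

evDetect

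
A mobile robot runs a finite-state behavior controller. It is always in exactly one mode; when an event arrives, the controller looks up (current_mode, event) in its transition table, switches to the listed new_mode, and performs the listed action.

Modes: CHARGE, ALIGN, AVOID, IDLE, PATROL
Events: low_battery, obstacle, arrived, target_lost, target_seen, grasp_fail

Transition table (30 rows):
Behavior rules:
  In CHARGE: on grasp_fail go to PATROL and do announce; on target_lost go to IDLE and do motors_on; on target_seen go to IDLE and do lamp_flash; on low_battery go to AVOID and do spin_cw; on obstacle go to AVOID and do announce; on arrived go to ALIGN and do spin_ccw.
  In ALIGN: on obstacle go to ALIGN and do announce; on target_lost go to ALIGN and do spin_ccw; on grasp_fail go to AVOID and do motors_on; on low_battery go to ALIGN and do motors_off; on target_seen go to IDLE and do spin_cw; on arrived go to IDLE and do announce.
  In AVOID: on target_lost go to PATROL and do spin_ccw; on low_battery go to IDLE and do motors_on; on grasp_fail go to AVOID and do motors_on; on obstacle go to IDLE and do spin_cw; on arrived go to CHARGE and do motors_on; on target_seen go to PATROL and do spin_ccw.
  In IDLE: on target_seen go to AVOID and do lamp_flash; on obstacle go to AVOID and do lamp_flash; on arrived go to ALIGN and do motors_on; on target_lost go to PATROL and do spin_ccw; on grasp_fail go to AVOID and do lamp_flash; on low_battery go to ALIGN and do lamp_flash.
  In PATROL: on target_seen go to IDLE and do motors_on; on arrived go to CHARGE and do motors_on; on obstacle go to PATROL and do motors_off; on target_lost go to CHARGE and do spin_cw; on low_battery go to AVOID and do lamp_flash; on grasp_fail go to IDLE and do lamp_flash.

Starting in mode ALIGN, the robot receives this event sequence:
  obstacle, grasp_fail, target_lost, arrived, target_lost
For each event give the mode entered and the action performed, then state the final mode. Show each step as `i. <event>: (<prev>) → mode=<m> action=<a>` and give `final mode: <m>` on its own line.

1. obstacle: (ALIGN) → mode=ALIGN action=announce
2. grasp_fail: (ALIGN) → mode=AVOID action=motors_on
3. target_lost: (AVOID) → mode=PATROL action=spin_ccw
4. arrived: (PATROL) → mode=CHARGE action=motors_on
5. target_lost: (CHARGE) → mode=IDLE action=motors_on

final mode: IDLE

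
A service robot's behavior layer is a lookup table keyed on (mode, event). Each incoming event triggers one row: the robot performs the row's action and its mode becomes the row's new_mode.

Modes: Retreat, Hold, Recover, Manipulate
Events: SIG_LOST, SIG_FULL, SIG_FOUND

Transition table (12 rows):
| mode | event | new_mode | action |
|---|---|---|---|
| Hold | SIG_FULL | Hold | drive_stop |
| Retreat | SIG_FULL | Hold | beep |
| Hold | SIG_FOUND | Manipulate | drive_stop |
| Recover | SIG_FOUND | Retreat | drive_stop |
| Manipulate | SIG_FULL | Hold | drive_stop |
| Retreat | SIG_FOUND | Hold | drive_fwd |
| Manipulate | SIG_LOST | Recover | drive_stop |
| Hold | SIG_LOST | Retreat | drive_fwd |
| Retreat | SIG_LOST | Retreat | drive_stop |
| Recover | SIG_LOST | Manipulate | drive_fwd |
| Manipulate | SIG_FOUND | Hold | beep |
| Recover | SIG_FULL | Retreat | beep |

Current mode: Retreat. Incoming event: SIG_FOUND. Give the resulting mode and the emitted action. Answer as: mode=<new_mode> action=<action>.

mode=Hold action=drive_fwd

current mode = Retreat; filter table to that mode:
  (Retreat, SIG_FULL) → (Hold, beep)
  (Retreat, SIG_FOUND) → (Hold, drive_fwd)  ← event matches
  (Retreat, SIG_LOST) → (Retreat, drive_stop)
event = SIG_FOUND selects (Hold, drive_fwd)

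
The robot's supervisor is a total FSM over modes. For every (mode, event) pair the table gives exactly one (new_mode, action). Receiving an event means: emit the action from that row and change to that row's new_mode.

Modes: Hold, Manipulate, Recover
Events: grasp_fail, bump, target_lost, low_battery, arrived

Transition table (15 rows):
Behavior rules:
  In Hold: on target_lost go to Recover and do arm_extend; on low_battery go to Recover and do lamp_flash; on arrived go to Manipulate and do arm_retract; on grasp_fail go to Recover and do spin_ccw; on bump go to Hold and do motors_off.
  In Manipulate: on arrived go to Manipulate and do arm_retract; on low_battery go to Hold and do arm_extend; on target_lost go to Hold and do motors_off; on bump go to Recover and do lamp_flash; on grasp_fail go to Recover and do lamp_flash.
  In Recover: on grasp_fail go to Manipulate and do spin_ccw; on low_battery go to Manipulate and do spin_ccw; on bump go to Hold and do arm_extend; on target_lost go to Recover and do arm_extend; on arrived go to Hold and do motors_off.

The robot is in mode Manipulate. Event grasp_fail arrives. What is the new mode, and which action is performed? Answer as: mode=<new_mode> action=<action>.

current mode = Manipulate; filter table to that mode:
  (Manipulate, arrived) → (Manipulate, arm_retract)
  (Manipulate, low_battery) → (Hold, arm_extend)
  (Manipulate, target_lost) → (Hold, motors_off)
  (Manipulate, bump) → (Recover, lamp_flash)
  (Manipulate, grasp_fail) → (Recover, lamp_flash)  ← event matches
event = grasp_fail selects (Recover, lamp_flash)

mode=Recover action=lamp_flash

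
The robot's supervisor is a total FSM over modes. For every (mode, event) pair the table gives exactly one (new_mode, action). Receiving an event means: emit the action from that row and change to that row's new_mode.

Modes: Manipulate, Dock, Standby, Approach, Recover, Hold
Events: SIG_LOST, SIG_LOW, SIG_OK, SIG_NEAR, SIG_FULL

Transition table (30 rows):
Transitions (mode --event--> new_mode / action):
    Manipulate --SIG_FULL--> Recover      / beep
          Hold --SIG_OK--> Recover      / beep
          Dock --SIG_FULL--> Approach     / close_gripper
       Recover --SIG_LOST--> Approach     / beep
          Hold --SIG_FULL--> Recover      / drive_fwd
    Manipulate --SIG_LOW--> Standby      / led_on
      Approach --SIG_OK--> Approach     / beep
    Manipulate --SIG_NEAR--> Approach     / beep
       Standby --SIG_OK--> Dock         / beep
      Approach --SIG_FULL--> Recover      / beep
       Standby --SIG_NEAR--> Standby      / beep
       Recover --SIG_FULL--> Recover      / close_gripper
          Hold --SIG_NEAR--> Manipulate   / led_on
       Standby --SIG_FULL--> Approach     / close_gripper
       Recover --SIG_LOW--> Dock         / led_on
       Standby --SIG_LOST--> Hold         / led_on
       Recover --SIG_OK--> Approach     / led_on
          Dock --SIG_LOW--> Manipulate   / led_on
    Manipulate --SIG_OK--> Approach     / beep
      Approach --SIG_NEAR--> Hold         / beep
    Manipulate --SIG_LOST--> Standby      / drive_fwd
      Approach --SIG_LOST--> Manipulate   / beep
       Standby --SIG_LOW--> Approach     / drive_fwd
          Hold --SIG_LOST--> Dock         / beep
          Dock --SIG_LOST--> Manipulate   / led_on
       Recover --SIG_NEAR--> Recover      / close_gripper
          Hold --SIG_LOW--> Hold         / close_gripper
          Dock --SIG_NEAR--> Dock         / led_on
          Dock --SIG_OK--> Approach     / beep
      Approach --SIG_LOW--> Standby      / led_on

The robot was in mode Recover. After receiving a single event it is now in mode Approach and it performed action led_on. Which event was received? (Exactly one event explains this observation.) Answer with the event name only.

try SIG_LOST: (Recover, SIG_LOST) → (Approach, beep)
try SIG_LOW: (Recover, SIG_LOW) → (Dock, led_on)
try SIG_OK: (Recover, SIG_OK) → (Approach, led_on)  ← matches
try SIG_NEAR: (Recover, SIG_NEAR) → (Recover, close_gripper)
try SIG_FULL: (Recover, SIG_FULL) → (Recover, close_gripper)

SIG_OK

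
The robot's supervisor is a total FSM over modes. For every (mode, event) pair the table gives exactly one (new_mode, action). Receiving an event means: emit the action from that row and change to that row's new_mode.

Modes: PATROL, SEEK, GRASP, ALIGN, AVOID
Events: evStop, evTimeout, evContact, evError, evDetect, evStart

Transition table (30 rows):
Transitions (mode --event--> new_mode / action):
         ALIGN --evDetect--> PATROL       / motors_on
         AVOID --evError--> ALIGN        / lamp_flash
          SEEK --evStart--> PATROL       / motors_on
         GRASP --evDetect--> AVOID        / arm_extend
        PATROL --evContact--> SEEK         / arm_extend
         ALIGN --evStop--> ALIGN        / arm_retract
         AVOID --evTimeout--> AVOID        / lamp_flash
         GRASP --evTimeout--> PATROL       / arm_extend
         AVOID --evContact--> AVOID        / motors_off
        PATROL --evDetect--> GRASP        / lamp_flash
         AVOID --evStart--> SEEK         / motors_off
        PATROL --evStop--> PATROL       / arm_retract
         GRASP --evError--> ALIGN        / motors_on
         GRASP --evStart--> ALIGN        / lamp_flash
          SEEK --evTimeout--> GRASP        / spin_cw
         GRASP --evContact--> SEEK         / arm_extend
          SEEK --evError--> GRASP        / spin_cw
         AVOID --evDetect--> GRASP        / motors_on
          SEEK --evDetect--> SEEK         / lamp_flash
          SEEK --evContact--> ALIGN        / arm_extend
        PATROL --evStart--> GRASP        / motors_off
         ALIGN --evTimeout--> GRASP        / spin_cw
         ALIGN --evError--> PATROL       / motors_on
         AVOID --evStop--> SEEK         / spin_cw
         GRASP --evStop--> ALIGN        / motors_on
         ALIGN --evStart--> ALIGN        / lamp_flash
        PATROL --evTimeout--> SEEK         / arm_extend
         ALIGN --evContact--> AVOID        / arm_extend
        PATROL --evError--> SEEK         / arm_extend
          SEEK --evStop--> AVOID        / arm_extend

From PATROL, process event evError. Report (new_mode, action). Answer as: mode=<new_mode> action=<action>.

mode=SEEK action=arm_extend

current mode = PATROL; filter table to that mode:
  (PATROL, evContact) → (SEEK, arm_extend)
  (PATROL, evDetect) → (GRASP, lamp_flash)
  (PATROL, evStop) → (PATROL, arm_retract)
  (PATROL, evStart) → (GRASP, motors_off)
  (PATROL, evTimeout) → (SEEK, arm_extend)
  (PATROL, evError) → (SEEK, arm_extend)  ← event matches
event = evError selects (SEEK, arm_extend)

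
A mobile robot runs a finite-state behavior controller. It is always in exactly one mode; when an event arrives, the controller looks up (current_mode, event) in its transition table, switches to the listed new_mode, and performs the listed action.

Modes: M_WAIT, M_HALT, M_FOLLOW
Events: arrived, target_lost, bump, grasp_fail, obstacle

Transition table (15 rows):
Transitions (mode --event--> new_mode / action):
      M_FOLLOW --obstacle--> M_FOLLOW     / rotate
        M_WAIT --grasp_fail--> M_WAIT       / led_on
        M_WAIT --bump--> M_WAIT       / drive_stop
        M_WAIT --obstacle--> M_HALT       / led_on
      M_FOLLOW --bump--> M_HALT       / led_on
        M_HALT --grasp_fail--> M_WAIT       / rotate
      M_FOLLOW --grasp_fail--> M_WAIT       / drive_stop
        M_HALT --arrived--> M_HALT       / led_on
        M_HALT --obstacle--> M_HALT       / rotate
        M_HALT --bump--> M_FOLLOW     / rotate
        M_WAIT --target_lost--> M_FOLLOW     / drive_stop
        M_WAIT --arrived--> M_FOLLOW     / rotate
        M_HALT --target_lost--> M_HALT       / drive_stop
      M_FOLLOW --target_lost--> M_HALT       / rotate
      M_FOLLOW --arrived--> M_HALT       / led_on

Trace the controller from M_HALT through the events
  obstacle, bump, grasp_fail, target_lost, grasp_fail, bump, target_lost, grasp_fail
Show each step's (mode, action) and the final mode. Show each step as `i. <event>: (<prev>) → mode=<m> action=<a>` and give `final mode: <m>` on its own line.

final mode: M_WAIT

1. obstacle: (M_HALT) → mode=M_HALT action=rotate
2. bump: (M_HALT) → mode=M_FOLLOW action=rotate
3. grasp_fail: (M_FOLLOW) → mode=M_WAIT action=drive_stop
4. target_lost: (M_WAIT) → mode=M_FOLLOW action=drive_stop
5. grasp_fail: (M_FOLLOW) → mode=M_WAIT action=drive_stop
6. bump: (M_WAIT) → mode=M_WAIT action=drive_stop
7. target_lost: (M_WAIT) → mode=M_FOLLOW action=drive_stop
8. grasp_fail: (M_FOLLOW) → mode=M_WAIT action=drive_stop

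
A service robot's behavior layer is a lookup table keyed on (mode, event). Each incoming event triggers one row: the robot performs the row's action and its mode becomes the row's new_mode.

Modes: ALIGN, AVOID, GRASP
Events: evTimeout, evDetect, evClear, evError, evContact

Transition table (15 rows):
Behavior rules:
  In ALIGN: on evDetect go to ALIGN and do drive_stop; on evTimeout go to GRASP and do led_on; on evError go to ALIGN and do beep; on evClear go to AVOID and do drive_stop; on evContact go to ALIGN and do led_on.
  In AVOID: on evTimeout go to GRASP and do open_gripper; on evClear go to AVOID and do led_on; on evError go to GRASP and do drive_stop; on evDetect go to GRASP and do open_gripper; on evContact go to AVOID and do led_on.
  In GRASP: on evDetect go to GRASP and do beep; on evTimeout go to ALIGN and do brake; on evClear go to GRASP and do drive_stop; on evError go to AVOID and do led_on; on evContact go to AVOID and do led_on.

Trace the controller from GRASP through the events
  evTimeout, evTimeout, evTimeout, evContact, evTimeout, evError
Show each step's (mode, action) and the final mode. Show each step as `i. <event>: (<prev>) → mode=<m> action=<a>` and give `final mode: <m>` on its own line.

final mode: AVOID

1. evTimeout: (GRASP) → mode=ALIGN action=brake
2. evTimeout: (ALIGN) → mode=GRASP action=led_on
3. evTimeout: (GRASP) → mode=ALIGN action=brake
4. evContact: (ALIGN) → mode=ALIGN action=led_on
5. evTimeout: (ALIGN) → mode=GRASP action=led_on
6. evError: (GRASP) → mode=AVOID action=led_on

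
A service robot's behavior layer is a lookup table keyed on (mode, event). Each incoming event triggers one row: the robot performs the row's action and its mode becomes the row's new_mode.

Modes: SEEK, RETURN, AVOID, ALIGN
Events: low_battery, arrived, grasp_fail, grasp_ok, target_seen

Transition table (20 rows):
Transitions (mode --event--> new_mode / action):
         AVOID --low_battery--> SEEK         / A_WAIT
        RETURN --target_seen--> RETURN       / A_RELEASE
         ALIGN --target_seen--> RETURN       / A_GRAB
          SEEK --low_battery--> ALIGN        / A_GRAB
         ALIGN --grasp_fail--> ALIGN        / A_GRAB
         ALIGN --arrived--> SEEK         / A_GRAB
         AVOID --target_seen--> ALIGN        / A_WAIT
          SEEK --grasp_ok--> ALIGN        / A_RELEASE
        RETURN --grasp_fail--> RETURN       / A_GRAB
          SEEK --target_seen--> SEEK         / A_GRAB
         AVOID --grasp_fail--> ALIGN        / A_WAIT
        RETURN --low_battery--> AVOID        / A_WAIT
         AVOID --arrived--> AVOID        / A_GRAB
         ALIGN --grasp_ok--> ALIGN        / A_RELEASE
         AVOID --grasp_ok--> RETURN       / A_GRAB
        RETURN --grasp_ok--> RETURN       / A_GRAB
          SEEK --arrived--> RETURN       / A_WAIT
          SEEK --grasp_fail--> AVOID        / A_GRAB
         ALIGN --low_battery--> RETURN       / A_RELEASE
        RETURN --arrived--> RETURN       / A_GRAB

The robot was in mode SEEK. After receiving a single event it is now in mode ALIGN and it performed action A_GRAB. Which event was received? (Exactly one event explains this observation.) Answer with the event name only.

try low_battery: (SEEK, low_battery) → (ALIGN, A_GRAB)  ← matches
try arrived: (SEEK, arrived) → (RETURN, A_WAIT)
try grasp_fail: (SEEK, grasp_fail) → (AVOID, A_GRAB)
try grasp_ok: (SEEK, grasp_ok) → (ALIGN, A_RELEASE)
try target_seen: (SEEK, target_seen) → (SEEK, A_GRAB)

low_battery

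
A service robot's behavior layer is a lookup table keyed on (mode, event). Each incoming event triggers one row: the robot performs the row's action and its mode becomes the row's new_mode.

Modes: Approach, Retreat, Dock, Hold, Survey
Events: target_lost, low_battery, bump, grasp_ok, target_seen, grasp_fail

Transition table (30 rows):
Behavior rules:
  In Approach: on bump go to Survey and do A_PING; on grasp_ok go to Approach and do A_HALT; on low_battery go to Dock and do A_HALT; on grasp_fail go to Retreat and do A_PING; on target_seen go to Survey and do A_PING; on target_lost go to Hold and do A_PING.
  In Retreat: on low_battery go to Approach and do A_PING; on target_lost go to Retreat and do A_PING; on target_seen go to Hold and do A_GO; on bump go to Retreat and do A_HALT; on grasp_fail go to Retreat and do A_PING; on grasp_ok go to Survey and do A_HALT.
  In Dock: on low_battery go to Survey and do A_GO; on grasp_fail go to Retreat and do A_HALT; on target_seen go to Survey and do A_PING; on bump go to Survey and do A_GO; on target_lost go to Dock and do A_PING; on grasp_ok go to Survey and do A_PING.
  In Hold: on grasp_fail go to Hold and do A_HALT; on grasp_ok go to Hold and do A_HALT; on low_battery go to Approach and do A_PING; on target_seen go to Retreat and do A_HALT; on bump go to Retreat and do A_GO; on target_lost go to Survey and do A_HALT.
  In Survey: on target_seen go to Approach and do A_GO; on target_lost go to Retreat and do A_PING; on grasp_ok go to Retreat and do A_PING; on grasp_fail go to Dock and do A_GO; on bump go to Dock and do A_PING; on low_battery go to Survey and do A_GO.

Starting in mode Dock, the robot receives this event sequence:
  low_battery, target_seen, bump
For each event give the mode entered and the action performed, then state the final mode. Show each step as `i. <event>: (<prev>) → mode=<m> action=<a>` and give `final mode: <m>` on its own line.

final mode: Survey

1. low_battery: (Dock) → mode=Survey action=A_GO
2. target_seen: (Survey) → mode=Approach action=A_GO
3. bump: (Approach) → mode=Survey action=A_PING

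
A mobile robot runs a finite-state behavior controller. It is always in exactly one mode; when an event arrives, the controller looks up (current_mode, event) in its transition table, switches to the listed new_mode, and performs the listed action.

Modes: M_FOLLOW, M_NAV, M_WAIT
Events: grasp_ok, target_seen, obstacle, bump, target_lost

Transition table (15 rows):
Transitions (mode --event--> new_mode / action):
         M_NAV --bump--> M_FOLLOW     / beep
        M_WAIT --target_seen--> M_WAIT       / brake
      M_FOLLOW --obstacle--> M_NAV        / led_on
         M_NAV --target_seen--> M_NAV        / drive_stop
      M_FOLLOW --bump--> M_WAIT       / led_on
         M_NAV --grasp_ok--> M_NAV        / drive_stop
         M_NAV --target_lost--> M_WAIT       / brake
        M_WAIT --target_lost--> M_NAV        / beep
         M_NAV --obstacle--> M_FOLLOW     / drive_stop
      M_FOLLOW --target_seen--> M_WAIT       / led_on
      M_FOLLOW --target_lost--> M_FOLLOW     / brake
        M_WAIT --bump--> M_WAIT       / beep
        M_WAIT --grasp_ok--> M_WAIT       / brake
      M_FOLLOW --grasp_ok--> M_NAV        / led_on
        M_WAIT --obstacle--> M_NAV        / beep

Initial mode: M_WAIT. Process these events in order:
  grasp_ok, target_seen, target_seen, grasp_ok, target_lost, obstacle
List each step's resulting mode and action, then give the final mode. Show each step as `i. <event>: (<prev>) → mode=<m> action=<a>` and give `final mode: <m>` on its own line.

final mode: M_FOLLOW

1. grasp_ok: (M_WAIT) → mode=M_WAIT action=brake
2. target_seen: (M_WAIT) → mode=M_WAIT action=brake
3. target_seen: (M_WAIT) → mode=M_WAIT action=brake
4. grasp_ok: (M_WAIT) → mode=M_WAIT action=brake
5. target_lost: (M_WAIT) → mode=M_NAV action=beep
6. obstacle: (M_NAV) → mode=M_FOLLOW action=drive_stop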